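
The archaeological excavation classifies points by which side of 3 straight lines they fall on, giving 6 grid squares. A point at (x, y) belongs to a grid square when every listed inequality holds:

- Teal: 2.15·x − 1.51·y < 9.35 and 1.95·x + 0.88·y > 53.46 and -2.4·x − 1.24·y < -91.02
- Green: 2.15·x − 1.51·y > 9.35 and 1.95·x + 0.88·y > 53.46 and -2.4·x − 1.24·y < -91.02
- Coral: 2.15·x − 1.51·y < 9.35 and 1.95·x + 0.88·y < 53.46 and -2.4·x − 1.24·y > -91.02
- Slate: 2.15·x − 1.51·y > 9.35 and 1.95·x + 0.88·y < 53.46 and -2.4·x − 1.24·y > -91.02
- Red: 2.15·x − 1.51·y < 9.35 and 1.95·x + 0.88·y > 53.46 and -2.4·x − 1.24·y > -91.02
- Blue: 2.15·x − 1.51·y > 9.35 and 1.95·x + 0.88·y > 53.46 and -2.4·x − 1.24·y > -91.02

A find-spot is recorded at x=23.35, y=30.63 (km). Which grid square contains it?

Teal

2.15·23.35 − 1.51·30.63 = 3.951, which is < 9.35
1.95·23.35 + 0.88·30.63 = 72.487, which is > 53.46
-2.4·23.35 − 1.24·30.63 = -94.021, which is < -91.02
This sign pattern matches Teal.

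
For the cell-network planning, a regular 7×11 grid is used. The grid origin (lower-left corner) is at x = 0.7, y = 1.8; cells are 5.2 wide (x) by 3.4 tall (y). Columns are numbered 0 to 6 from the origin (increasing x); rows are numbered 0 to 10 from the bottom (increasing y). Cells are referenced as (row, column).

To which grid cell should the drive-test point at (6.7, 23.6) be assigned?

Column index: ⌊(6.7 − 0.7) / 5.2⌋ = ⌊1.154⌋ = 1
Row offset from origin: ⌊(23.6 − 1.8) / 3.4⌋ = ⌊6.412⌋ = 6 → row 6

(6, 1)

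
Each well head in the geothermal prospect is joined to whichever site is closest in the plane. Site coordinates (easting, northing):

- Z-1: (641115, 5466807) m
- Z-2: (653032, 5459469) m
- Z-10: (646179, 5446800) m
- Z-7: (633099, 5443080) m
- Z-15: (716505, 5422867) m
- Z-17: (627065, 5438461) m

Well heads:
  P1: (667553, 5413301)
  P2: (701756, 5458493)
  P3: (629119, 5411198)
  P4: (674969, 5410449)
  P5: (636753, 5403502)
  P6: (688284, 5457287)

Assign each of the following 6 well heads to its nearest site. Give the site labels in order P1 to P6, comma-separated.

Z-10, Z-15, Z-17, Z-15, Z-17, Z-2

P1 → Z-10 (d²=1579030877.00)
P2 → Z-15 (d²=1486744877.00)
P3 → Z-17 (d²=747490085.00)
P4 → Z-15 (d²=1879446020.00)
P5 → Z-17 (d²=1315989025.00)
P6 → Z-2 (d²=1247464628.00)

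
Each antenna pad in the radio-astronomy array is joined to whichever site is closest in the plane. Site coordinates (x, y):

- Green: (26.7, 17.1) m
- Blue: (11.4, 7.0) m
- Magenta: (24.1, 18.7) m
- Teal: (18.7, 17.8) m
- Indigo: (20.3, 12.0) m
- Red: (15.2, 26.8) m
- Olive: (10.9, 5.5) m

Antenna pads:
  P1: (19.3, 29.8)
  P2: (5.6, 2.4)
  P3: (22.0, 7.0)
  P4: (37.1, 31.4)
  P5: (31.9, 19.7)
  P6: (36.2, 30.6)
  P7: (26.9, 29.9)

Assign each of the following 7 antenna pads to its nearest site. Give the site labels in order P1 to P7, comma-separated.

Red, Olive, Indigo, Green, Green, Green, Magenta

P1 → Red (d²=25.81)
P2 → Olive (d²=37.70)
P3 → Indigo (d²=27.89)
P4 → Green (d²=312.65)
P5 → Green (d²=33.80)
P6 → Green (d²=272.50)
P7 → Magenta (d²=133.28)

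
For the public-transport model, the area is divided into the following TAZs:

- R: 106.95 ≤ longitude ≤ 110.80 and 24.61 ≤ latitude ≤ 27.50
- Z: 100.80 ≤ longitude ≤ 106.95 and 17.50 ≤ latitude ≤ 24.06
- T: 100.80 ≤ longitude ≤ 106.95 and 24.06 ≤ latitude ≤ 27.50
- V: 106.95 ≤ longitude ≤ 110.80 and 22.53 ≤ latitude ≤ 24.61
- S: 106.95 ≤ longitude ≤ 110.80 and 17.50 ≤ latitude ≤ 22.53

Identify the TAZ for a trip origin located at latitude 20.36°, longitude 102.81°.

Z

The point has longitude = 102.81 and latitude = 20.36.
Only Z satisfies 100.80 ≤ longitude ≤ 106.95 and 17.50 ≤ latitude ≤ 24.06.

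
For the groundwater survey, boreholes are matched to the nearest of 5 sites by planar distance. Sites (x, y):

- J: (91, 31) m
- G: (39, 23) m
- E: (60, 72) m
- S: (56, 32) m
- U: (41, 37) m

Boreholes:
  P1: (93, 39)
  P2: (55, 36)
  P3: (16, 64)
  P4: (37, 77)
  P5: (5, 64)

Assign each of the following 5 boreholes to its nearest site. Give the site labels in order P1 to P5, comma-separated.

J, S, U, E, U

P1 → J (d²=68.00)
P2 → S (d²=17.00)
P3 → U (d²=1354.00)
P4 → E (d²=554.00)
P5 → U (d²=2025.00)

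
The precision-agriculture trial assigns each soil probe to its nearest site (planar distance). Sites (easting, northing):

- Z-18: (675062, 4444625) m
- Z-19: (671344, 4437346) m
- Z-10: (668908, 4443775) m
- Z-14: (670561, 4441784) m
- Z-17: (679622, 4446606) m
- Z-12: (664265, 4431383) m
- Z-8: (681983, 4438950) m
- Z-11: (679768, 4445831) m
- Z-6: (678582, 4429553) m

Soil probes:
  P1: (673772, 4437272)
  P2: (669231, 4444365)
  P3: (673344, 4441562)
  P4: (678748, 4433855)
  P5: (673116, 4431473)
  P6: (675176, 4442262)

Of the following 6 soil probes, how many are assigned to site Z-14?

1

P1 → Z-19
P2 → Z-10
P3 → Z-14
P4 → Z-6
P5 → Z-6
P6 → Z-18
1 of the 6 goes to Z-14.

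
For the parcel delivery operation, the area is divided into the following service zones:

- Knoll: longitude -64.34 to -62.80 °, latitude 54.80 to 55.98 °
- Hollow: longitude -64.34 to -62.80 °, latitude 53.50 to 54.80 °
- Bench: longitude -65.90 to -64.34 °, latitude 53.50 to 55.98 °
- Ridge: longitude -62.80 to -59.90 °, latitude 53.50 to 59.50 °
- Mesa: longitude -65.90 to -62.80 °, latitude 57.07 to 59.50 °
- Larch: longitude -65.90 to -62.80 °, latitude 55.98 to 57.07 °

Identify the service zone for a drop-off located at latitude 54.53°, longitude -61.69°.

The point has longitude = -61.69 and latitude = 54.53.
Only Ridge satisfies -62.80 ≤ longitude ≤ -59.90 and 53.50 ≤ latitude ≤ 59.50.

Ridge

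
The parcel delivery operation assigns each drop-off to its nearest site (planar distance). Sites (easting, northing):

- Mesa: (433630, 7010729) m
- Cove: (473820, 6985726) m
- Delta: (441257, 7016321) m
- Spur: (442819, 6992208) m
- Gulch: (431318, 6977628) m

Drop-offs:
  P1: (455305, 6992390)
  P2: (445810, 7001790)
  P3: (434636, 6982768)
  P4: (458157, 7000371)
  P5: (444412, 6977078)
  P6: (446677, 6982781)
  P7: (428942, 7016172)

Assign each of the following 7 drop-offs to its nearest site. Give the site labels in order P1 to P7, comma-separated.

P1 → Spur (d²=155933320.00)
P2 → Spur (d²=100760805.00)
P3 → Gulch (d²=37428724.00)
P4 → Spur (d²=301888813.00)
P5 → Gulch (d²=171755336.00)
P6 → Spur (d²=103752493.00)
P7 → Mesa (d²=51603593.00)

Spur, Spur, Gulch, Spur, Gulch, Spur, Mesa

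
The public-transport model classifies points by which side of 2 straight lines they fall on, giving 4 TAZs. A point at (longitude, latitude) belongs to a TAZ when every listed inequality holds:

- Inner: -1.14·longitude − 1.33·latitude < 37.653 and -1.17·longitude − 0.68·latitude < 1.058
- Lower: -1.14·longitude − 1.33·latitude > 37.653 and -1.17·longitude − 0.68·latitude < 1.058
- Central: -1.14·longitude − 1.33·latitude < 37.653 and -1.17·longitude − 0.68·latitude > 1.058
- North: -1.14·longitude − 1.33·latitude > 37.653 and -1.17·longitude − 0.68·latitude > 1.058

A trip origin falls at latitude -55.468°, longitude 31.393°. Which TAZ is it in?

Lower

-1.14·31.393 − 1.33·-55.468 = 37.984, which is > 37.653
-1.17·31.393 − 0.68·-55.468 = 0.988, which is < 1.058
This sign pattern matches Lower.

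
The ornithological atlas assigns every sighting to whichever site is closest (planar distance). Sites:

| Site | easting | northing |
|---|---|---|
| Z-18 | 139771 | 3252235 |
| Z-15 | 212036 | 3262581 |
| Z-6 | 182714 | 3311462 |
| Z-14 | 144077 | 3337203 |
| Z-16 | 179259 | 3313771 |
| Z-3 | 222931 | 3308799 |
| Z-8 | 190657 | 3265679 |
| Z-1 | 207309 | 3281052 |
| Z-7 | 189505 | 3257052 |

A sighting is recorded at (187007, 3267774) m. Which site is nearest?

Squared distances to each site:
Z-18: 2472700217.000; Z-15: 653418090.000; Z-6: 1927071193.000; Z-14: 6663370941.000; Z-16: 2175755513.000; Z-3: 2973584401.000; Z-8: 17711525.000; Z-1: 588476488.000; Z-7: 121201288.000.
Minimum at Z-8.

Z-8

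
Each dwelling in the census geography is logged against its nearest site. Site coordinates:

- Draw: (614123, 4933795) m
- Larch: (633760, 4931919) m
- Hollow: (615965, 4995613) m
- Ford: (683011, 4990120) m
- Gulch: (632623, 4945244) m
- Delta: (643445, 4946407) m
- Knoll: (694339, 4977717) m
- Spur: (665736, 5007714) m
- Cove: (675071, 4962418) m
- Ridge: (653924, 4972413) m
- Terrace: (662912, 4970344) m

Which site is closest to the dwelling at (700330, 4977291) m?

Knoll

Squared distances to each site:
Draw: 9323548865.000; Larch: 6490183284.000; Hollow: 7453148909.000; Ford: 464531002.000; Gulch: 5611248058.000; Delta: 4189724681.000; Knoll: 36073557.000; Spur: 2122303765.000; Cove: 859223210.000; Ridge: 2177311720.000; Terrace: 1448367533.000.
Minimum at Knoll.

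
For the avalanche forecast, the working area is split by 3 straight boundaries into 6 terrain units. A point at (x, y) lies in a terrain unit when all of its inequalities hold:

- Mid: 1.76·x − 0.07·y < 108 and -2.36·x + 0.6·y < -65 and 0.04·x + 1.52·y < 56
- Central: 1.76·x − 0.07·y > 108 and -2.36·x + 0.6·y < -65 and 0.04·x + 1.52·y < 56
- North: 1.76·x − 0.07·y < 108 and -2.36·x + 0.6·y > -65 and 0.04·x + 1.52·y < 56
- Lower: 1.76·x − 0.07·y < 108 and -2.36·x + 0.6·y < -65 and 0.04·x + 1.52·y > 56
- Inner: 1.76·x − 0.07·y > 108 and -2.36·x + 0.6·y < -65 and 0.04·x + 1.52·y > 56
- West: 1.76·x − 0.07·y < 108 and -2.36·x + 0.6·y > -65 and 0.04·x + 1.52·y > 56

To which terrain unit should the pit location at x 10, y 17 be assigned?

North

1.76·10 − 0.07·17 = 16.410, which is < 108
-2.36·10 + 0.6·17 = -13.400, which is > -65
0.04·10 + 1.52·17 = 26.240, which is < 56
This sign pattern matches North.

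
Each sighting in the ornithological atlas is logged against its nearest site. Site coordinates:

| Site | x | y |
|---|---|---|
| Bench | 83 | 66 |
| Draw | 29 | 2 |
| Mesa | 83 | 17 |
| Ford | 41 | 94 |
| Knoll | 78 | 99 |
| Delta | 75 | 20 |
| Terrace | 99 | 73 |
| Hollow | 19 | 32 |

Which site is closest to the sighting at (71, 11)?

Squared distances to each site:
Bench: 3169.000; Draw: 1845.000; Mesa: 180.000; Ford: 7789.000; Knoll: 7793.000; Delta: 97.000; Terrace: 4628.000; Hollow: 3145.000.
Minimum at Delta.

Delta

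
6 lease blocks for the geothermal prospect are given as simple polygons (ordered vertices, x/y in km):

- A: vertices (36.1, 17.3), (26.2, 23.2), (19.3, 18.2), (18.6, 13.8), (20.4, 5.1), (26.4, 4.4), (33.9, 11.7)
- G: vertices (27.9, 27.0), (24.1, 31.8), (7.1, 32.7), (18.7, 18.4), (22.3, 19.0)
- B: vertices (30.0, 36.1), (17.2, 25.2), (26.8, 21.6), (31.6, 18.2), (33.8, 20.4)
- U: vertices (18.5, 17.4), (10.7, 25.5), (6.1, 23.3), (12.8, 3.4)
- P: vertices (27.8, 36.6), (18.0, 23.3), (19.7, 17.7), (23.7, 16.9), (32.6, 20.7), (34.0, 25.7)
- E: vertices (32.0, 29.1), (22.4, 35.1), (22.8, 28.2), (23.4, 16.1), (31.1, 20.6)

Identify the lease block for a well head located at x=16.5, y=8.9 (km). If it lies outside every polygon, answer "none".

none

Cast a ray rightward from (16.5, 8.9). For each polygon, the edges (by vertex number in listed order) whose endpoints lie on opposite sides of y = 8.9, where each meets that height, and whether that is right or left of the point:
A: 4–5 at x≈19.61 (right), 6–7 at x≈31.02 (right) → 2 crossings.
G: no edge straddles that height → 0 crossings.
B: no edge straddles that height → 0 crossings.
U: 3–4 at x≈10.95 (left), 4–1 at x≈15.04 (left) → 0 crossings.
P: no edge straddles that height → 0 crossings.
E: no edge straddles that height → 0 crossings.
All counts are even, so the point lies outside every listed polygon.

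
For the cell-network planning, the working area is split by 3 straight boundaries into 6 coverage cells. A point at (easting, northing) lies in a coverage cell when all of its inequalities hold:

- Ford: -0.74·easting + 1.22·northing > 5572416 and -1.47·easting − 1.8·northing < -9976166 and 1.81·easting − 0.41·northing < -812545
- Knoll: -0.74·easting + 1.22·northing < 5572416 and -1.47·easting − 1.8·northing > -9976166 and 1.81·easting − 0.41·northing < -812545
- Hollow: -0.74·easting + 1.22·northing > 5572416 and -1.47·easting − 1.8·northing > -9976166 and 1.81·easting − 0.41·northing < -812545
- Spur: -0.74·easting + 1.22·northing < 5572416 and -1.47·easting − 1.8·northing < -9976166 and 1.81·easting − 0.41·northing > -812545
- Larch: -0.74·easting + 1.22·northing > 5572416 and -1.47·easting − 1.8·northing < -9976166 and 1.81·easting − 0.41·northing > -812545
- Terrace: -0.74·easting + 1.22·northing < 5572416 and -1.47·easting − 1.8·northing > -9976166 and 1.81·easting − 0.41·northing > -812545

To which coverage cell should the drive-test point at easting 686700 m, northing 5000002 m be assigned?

-0.74·686700 + 1.22·5000002 = 5591844.440, which is > 5572416
-1.47·686700 − 1.8·5000002 = -10009452.600, which is < -9976166
1.81·686700 − 0.41·5000002 = -807073.820, which is > -812545
This sign pattern matches Larch.

Larch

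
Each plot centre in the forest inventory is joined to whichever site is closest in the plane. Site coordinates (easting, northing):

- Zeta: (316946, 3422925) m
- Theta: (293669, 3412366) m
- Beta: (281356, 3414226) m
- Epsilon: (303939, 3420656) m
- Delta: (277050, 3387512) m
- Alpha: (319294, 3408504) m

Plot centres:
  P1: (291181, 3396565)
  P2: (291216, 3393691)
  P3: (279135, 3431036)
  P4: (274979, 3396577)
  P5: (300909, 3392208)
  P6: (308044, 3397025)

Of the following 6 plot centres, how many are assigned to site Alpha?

P1 → Theta
P2 → Delta
P3 → Beta
P4 → Delta
P5 → Theta
P6 → Alpha
1 of the 6 goes to Alpha.

1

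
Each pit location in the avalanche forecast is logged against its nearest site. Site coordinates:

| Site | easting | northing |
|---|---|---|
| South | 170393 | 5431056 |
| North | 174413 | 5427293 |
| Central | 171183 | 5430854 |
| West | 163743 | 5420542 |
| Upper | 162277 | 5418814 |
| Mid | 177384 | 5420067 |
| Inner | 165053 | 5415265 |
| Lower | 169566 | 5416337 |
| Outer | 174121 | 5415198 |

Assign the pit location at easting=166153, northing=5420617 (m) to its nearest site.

Squared distances to each site:
South: 126950321.000; North: 112796576.000; Central: 130097069.000; West: 5813725.000; Upper: 18274185.000; Mid: 126437861.000; Inner: 29853904.000; Lower: 29966969.000; Outer: 92854585.000.
Minimum at West.

West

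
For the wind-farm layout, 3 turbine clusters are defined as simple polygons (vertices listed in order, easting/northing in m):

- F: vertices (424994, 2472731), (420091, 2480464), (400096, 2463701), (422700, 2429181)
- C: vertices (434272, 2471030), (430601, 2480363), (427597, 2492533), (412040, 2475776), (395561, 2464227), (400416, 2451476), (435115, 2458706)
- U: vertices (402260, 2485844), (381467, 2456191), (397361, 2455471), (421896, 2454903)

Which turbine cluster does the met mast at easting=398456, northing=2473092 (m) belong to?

Cast a ray rightward from (398456, 2473092). For each polygon, the edges (by vertex number in listed order) whose endpoints lie on opposite sides of northing = 2473092, where each meets that height, and whether that is right or left of the point:
F: 1–2 at easting≈424765.1 (right), 2–3 at easting≈411297.6 (right) → 2 crossings.
C: 1–2 at easting≈433460.9 (right), 4–5 at easting≈408210.3 (right) → 2 crossings.
U: 1–2 at easting≈393318.2 (left), 4–1 at easting≈410352.8 (right) → 1 crossing.
Only U has an odd count, so the point is inside U.

U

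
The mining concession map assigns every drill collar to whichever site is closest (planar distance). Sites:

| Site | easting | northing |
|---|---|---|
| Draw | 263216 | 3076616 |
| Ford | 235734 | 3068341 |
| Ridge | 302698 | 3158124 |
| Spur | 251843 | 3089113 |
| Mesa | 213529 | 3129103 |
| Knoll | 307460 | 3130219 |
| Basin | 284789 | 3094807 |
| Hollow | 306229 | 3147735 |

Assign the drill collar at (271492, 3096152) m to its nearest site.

Squared distances to each site:
Draw: 450147472.000; Ford: 2052086285.000; Ridge: 4814343220.000; Spur: 435630722.000; Mesa: 4445477770.000; Knoll: 2454257513.000; Basin: 178619234.000; Hollow: 3867465058.000.
Minimum at Basin.

Basin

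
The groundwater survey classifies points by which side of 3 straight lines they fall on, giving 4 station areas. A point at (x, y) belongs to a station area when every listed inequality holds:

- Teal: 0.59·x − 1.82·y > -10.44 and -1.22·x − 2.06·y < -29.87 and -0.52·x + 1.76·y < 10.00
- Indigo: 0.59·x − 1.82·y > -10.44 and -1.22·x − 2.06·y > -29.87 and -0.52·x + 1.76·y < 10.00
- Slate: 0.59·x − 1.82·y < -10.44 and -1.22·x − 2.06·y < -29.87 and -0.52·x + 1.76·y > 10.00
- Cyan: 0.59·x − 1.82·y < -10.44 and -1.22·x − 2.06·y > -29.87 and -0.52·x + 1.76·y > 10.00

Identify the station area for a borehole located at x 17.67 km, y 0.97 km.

0.59·17.67 − 1.82·0.97 = 8.660, which is > -10.44
-1.22·17.67 − 2.06·0.97 = -23.556, which is > -29.87
-0.52·17.67 + 1.76·0.97 = -7.481, which is < 10.00
This sign pattern matches Indigo.

Indigo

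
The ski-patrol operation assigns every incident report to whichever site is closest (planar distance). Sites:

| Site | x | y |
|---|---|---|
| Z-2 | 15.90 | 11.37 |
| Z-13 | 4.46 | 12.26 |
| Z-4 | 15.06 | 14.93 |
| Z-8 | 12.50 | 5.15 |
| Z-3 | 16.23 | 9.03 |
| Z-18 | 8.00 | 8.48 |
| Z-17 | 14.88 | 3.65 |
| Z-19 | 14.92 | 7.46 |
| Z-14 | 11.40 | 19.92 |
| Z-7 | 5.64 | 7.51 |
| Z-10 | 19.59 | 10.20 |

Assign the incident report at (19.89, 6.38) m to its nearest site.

Z-10

Squared distances to each site:
Z-2: 40.820; Z-13: 272.659; Z-4: 96.431; Z-8: 56.125; Z-3: 20.418; Z-18: 145.782; Z-17: 32.553; Z-19: 25.867; Z-14: 255.412; Z-7: 204.339; Z-10: 14.682.
Minimum at Z-10.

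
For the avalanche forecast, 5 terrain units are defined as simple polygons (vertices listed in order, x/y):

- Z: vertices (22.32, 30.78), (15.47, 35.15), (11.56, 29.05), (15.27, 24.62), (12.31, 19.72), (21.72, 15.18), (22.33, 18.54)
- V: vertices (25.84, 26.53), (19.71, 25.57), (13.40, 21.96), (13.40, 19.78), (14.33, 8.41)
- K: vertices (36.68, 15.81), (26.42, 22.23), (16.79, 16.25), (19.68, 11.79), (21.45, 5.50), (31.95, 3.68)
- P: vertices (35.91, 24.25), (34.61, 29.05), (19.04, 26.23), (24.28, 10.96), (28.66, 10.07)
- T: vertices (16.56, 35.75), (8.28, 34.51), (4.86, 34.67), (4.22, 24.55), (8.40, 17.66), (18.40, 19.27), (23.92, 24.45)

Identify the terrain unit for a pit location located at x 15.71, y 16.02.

V

Cast a ray rightward from (15.71, 16.02). For each polygon, the edges (by vertex number in listed order) whose endpoints lie on opposite sides of y = 16.02, where each meets that height, and whether that is right or left of the point:
Z: 5–6 at x≈19.979 (right), 6–7 at x≈21.872 (right) → 2 crossings.
V: 4–5 at x≈13.708 (left), 5–1 at x≈19.164 (right) → 1 crossing.
K: 1–2 at x≈36.344 (right), 3–4 at x≈16.939 (right) → 2 crossings.
P: 3–4 at x≈22.544 (right), 5–1 at x≈31.702 (right) → 2 crossings.
T: no edge straddles that height → 0 crossings.
Only V has an odd count, so the point is inside V.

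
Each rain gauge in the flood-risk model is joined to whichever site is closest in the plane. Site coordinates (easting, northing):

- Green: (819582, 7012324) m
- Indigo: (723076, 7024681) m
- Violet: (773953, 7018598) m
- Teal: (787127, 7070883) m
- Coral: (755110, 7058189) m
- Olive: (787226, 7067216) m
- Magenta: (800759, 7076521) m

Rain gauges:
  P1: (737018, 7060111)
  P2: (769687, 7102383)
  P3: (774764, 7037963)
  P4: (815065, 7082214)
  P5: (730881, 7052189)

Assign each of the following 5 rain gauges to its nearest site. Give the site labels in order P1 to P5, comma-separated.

P1 → Coral (d²=331014548.00)
P2 → Teal (d²=1296403600.00)
P3 → Violet (d²=375660946.00)
P4 → Magenta (d²=237071885.00)
P5 → Coral (d²=623044441.00)

Coral, Teal, Violet, Magenta, Coral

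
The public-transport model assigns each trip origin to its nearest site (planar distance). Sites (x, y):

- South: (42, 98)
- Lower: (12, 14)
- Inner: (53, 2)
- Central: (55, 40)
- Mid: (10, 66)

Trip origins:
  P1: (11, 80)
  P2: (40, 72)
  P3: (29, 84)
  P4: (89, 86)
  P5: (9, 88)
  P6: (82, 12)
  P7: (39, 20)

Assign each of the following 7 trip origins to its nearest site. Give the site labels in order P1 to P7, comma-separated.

Mid, South, South, South, Mid, Inner, Inner

P1 → Mid (d²=197.00)
P2 → South (d²=680.00)
P3 → South (d²=365.00)
P4 → South (d²=2353.00)
P5 → Mid (d²=485.00)
P6 → Inner (d²=941.00)
P7 → Inner (d²=520.00)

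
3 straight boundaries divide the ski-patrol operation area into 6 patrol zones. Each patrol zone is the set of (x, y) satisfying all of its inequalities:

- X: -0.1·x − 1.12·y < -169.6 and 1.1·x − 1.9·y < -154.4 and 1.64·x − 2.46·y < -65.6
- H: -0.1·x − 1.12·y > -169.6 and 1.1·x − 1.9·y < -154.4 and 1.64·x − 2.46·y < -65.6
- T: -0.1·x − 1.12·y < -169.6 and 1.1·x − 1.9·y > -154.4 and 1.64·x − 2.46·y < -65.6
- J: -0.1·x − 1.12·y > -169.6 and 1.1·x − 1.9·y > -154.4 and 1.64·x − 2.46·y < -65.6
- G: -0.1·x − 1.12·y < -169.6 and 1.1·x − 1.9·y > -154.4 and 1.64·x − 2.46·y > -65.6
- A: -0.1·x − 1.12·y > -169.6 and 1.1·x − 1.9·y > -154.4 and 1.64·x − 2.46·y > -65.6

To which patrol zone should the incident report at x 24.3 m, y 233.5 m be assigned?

X

-0.1·24.3 − 1.12·233.5 = -263.950, which is < -169.6
1.1·24.3 − 1.9·233.5 = -416.920, which is < -154.4
1.64·24.3 − 2.46·233.5 = -534.558, which is < -65.6
This sign pattern matches X.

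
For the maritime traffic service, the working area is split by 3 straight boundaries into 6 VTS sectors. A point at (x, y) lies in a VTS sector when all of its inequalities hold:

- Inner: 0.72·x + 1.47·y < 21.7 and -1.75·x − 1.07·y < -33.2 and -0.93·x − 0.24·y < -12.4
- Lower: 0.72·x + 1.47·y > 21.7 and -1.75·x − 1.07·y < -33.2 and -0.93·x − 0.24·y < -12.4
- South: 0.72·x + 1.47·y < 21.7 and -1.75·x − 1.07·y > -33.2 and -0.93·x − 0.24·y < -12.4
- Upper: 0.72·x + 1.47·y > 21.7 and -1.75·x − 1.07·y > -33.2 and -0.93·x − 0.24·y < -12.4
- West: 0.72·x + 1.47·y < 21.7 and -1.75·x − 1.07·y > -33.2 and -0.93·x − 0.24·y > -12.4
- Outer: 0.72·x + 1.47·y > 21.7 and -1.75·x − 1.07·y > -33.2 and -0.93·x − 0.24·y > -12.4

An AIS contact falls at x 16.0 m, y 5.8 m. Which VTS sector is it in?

0.72·16.0 + 1.47·5.8 = 20.046, which is < 21.7
-1.75·16.0 − 1.07·5.8 = -34.206, which is < -33.2
-0.93·16.0 − 0.24·5.8 = -16.272, which is < -12.4
This sign pattern matches Inner.

Inner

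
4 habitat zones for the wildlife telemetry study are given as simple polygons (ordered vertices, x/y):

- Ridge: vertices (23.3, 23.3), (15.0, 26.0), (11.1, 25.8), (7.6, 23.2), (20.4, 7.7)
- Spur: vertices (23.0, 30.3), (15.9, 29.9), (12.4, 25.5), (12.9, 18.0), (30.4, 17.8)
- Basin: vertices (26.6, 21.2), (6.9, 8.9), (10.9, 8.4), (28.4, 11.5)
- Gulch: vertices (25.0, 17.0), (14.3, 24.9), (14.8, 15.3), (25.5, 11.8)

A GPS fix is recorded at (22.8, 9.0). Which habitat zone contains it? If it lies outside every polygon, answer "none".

none

Cast a ray rightward from (22.8, 9.0). For each polygon, the edges (by vertex number in listed order) whose endpoints lie on opposite sides of y = 9.0, where each meets that height, and whether that is right or left of the point:
Ridge: 4–5 at x≈19.33 (left), 5–1 at x≈20.64 (left) → 0 crossings.
Spur: no edge straddles that height → 0 crossings.
Basin: 1–2 at x≈7.06 (left), 3–4 at x≈14.29 (left) → 0 crossings.
Gulch: no edge straddles that height → 0 crossings.
All counts are even, so the point lies outside every listed polygon.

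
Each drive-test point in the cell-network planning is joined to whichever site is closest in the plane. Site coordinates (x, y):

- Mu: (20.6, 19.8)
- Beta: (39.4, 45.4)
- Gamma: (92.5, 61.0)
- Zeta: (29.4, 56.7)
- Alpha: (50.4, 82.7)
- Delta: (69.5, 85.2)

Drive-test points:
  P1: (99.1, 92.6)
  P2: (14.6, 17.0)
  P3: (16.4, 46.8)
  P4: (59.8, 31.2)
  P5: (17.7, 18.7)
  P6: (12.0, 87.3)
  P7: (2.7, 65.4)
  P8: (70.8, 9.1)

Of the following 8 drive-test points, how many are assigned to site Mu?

P1 → Delta
P2 → Mu
P3 → Zeta
P4 → Beta
P5 → Mu
P6 → Zeta
P7 → Zeta
P8 → Beta
2 of the 8 go to Mu.

2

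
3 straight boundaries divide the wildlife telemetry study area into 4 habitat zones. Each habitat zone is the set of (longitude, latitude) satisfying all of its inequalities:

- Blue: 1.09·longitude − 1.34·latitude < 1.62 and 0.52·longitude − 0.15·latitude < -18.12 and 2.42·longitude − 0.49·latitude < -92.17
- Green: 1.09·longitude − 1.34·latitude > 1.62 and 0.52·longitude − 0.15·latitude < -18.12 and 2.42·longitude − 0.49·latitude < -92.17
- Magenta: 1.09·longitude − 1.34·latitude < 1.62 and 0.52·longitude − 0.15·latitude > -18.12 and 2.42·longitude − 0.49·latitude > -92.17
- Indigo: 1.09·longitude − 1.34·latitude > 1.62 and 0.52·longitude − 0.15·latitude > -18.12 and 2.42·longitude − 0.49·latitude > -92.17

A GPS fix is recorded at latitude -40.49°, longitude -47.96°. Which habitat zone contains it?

1.09·-47.96 − 1.34·-40.49 = 1.980, which is > 1.62
0.52·-47.96 − 0.15·-40.49 = -18.866, which is < -18.12
2.42·-47.96 − 0.49·-40.49 = -96.223, which is < -92.17
This sign pattern matches Green.

Green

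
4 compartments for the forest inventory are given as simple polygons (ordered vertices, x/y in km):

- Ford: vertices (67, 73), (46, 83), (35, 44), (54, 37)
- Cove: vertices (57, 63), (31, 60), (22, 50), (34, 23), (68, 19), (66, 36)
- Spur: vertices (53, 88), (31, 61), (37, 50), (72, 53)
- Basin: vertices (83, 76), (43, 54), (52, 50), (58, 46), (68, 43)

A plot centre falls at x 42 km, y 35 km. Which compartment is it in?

Cast a ray rightward from (42, 35). For each polygon, the edges (by vertex number in listed order) whose endpoints lie on opposite sides of y = 35, where each meets that height, and whether that is right or left of the point:
Ford: no edge straddles that height → 0 crossings.
Cove: 3–4 at x≈28.7 (left), 5–6 at x≈66.1 (right) → 1 crossing.
Spur: no edge straddles that height → 0 crossings.
Basin: no edge straddles that height → 0 crossings.
Only Cove has an odd count, so the point is inside Cove.

Cove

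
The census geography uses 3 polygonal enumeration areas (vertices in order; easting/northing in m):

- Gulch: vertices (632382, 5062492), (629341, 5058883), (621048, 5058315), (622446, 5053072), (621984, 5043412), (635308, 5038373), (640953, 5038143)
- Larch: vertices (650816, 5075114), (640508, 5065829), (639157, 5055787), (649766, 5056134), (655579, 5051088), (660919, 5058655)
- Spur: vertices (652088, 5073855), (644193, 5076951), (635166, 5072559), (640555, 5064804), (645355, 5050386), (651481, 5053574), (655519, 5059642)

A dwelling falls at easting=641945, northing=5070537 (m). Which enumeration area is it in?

Spur

Cast a ray rightward from (641945, 5070537). For each polygon, the edges (by vertex number in listed order) whose endpoints lie on opposite sides of northing = 5070537, where each meets that height, and whether that is right or left of the point:
Gulch: no edge straddles that height → 0 crossings.
Larch: 1–2 at easting≈645734.7 (right), 6–1 at easting≈653625.5 (right) → 2 crossings.
Spur: 3–4 at easting≈636571.1 (left), 7–1 at easting≈652889.0 (right) → 1 crossing.
Only Spur has an odd count, so the point is inside Spur.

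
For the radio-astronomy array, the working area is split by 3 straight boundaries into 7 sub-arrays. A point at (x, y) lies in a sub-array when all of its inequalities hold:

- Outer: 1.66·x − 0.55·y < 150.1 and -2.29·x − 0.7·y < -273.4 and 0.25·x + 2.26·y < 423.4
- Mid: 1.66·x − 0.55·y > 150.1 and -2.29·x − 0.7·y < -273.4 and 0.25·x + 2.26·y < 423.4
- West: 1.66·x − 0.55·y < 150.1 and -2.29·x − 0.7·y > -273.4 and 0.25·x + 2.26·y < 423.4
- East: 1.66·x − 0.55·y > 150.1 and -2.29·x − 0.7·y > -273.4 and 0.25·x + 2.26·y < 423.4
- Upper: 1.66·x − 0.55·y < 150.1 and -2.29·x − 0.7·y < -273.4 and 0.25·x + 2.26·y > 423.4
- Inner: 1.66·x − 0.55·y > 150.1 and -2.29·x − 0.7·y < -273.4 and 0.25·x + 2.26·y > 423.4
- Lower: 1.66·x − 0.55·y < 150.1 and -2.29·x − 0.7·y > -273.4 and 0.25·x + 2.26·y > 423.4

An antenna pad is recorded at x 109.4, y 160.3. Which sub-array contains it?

1.66·109.4 − 0.55·160.3 = 93.439, which is < 150.1
-2.29·109.4 − 0.7·160.3 = -362.736, which is < -273.4
0.25·109.4 + 2.26·160.3 = 389.628, which is < 423.4
This sign pattern matches Outer.

Outer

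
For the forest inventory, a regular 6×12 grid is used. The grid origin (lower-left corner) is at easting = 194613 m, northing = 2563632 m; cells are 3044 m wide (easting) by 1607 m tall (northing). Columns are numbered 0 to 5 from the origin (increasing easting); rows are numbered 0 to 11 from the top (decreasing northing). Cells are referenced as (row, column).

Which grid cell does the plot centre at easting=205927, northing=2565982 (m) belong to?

Column index: ⌊(205927 − 194613) / 3044⌋ = ⌊3.717⌋ = 3
Row offset from origin: ⌊(2565982 − 2563632) / 1607⌋ = ⌊1.462⌋ = 1 → row 10 (counted from top)

(10, 3)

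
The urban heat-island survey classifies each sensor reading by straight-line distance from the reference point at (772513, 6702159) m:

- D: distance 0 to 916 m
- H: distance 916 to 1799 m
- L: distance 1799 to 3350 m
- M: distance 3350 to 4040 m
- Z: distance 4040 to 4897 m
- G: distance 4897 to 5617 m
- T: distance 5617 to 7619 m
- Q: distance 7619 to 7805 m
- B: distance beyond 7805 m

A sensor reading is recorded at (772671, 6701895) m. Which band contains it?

Distance = √((772671−772513)² + (6701895−6702159)²) = √(24964.000 + 69696.000) = 307.669 m.
0 ≤ 307.669 < 916 → D.

D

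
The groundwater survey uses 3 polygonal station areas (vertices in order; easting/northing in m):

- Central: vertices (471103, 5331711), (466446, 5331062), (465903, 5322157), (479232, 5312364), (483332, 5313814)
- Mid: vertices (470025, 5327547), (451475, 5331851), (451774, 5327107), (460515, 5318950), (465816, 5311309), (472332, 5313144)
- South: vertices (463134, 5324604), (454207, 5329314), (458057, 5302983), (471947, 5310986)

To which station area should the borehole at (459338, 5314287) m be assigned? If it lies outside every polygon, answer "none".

Cast a ray rightward from (459338, 5314287). For each polygon, the edges (by vertex number in listed order) whose endpoints lie on opposite sides of northing = 5314287, where each meets that height, and whether that is right or left of the point:
Central: 3–4 at easting≈476614.7 (right), 5–1 at easting≈483008.8 (right) → 2 crossings.
Mid: 4–5 at easting≈463750.0 (right), 6–1 at easting≈472148.9 (right) → 2 crossings.
South: 2–3 at easting≈456404.2 (left), 4–1 at easting≈469810.7 (right) → 1 crossing.
Only South has an odd count, so the point is inside South.

South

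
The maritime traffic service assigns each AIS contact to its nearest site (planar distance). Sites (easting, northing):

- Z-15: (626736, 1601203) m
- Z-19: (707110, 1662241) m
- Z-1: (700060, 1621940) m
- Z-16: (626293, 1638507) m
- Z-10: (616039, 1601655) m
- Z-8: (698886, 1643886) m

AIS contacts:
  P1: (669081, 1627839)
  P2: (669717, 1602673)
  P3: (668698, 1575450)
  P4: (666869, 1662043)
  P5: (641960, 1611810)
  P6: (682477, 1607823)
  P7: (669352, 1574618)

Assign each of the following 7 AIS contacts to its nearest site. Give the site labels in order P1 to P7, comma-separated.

P1 → Z-1 (d²=994496642.00)
P2 → Z-1 (d²=1291914938.00)
P3 → Z-15 (d²=2424026453.00)
P4 → Z-8 (d²=1354764938.00)
P5 → Z-15 (d²=344278625.00)
P6 → Z-1 (d²=508451578.00)
P7 → Z-15 (d²=2522885681.00)

Z-1, Z-1, Z-15, Z-8, Z-15, Z-1, Z-15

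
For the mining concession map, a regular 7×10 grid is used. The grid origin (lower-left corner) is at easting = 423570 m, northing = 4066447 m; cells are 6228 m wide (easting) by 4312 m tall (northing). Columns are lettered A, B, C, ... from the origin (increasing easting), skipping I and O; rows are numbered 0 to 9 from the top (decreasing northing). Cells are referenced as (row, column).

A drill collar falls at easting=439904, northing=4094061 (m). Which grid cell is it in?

(3, C)

Column index: ⌊(439904 − 423570) / 6228⌋ = ⌊2.623⌋ = 2 → column C
Row offset from origin: ⌊(4094061 − 4066447) / 4312⌋ = ⌊6.404⌋ = 6 → row 3 (counted from top)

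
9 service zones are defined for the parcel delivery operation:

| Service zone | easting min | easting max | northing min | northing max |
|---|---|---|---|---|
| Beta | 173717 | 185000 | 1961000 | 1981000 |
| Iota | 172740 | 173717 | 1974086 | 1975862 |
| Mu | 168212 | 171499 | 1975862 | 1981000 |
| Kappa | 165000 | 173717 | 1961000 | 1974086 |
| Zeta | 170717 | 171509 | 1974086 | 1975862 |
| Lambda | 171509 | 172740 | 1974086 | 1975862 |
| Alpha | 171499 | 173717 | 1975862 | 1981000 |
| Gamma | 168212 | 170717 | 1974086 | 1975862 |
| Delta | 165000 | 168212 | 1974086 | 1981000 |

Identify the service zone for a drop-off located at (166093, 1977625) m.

Delta

The point has easting = 166093 and northing = 1977625.
Only Delta satisfies 165000 ≤ easting ≤ 168212 and 1974086 ≤ northing ≤ 1981000.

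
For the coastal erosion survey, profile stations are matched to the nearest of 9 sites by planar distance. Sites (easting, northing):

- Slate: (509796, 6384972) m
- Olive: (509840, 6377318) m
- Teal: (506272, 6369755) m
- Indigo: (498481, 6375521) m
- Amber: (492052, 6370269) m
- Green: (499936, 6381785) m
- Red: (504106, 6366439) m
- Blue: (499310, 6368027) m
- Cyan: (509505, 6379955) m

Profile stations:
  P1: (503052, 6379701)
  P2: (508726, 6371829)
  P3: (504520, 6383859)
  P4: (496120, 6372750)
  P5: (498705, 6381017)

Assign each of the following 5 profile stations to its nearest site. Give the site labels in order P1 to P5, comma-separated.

Green, Teal, Green, Indigo, Green

P1 → Green (d²=14052512.00)
P2 → Teal (d²=10323592.00)
P3 → Green (d²=25314532.00)
P4 → Indigo (d²=13252762.00)
P5 → Green (d²=2105185.00)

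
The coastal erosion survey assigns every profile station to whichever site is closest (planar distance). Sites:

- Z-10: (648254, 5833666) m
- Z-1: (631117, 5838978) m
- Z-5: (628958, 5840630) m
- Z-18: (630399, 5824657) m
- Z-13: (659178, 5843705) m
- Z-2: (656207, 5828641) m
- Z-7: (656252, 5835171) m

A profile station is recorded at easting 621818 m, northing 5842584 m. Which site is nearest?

Z-5

Squared distances to each site:
Z-10: 778392820.000; Z-1: 99474637.000; Z-5: 54797716.000; Z-18: 395010890.000; Z-13: 1397026241.000; Z-2: 1377010570.000; Z-7: 1240652925.000.
Minimum at Z-5.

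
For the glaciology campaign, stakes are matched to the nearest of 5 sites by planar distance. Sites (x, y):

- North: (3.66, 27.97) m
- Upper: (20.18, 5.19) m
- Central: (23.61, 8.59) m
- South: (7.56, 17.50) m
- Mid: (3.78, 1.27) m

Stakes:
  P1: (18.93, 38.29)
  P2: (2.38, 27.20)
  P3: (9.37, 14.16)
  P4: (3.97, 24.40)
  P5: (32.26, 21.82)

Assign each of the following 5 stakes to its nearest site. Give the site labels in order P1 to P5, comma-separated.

P1 → North (d²=339.68)
P2 → North (d²=2.23)
P3 → South (d²=14.43)
P4 → North (d²=12.84)
P5 → Central (d²=249.86)

North, North, South, North, Central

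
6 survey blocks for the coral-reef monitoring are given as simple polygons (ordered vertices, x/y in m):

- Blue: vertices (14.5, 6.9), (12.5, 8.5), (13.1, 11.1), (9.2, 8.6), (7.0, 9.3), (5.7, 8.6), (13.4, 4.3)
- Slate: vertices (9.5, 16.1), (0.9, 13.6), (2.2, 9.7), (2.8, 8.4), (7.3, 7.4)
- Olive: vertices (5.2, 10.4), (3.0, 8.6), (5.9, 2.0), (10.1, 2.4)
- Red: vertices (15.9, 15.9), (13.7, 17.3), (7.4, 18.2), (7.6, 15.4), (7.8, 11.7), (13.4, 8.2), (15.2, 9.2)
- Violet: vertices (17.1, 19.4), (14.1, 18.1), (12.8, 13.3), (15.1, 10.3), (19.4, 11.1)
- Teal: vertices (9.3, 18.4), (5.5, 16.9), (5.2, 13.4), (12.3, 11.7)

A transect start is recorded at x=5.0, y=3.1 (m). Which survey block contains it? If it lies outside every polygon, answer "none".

Cast a ray rightward from (5.0, 3.1). For each polygon, the edges (by vertex number in listed order) whose endpoints lie on opposite sides of y = 3.1, where each meets that height, and whether that is right or left of the point:
Blue: no edge straddles that height → 0 crossings.
Slate: no edge straddles that height → 0 crossings.
Olive: 2–3 at x≈5.42 (right), 4–1 at x≈9.67 (right) → 2 crossings.
Red: no edge straddles that height → 0 crossings.
Violet: no edge straddles that height → 0 crossings.
Teal: no edge straddles that height → 0 crossings.
All counts are even, so the point lies outside every listed polygon.

none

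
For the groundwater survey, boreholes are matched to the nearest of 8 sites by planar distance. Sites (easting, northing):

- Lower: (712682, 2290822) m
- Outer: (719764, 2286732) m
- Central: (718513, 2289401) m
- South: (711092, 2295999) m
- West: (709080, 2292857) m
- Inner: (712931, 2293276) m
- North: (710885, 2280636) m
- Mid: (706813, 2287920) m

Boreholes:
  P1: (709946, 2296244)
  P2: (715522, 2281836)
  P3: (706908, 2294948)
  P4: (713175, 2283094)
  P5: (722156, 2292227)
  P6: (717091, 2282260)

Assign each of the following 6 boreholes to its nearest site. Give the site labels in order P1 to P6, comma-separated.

South, North, West, North, Central, Outer

P1 → South (d²=1373341.00)
P2 → North (d²=22941769.00)
P3 → West (d²=9089865.00)
P4 → North (d²=11285864.00)
P5 → Central (d²=21257725.00)
P6 → Outer (d²=27143713.00)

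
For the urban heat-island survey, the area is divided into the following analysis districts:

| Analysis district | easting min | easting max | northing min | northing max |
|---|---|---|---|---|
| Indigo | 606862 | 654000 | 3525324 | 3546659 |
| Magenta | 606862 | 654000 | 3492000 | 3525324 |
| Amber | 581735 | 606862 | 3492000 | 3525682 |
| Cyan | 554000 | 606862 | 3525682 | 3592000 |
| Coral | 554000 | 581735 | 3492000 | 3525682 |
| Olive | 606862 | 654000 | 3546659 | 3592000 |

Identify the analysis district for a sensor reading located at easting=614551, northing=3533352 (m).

Indigo

The point has easting = 614551 and northing = 3533352.
Only Indigo satisfies 606862 ≤ easting ≤ 654000 and 3525324 ≤ northing ≤ 3546659.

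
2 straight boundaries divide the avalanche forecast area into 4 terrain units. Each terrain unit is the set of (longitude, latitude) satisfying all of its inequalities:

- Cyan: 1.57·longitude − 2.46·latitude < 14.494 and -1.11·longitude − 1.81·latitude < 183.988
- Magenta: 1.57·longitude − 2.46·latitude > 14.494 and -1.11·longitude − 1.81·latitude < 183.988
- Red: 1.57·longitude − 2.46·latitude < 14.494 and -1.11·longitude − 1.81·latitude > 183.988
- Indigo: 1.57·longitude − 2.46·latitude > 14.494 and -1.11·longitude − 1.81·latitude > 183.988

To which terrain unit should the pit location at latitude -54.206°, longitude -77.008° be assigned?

1.57·-77.008 − 2.46·-54.206 = 12.444, which is < 14.494
-1.11·-77.008 − 1.81·-54.206 = 183.592, which is < 183.988
This sign pattern matches Cyan.

Cyan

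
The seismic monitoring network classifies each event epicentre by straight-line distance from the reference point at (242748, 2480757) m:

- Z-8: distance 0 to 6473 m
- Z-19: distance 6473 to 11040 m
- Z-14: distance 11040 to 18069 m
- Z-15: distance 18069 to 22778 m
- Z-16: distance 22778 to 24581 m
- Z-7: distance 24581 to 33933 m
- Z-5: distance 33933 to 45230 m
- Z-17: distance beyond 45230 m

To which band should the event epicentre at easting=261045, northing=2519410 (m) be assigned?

Distance = √((261045−242748)² + (2519410−2480757)²) = √(334780209.000 + 1494054409.000) = 42764.876 m.
33933 ≤ 42764.876 < 45230 → Z-5.

Z-5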